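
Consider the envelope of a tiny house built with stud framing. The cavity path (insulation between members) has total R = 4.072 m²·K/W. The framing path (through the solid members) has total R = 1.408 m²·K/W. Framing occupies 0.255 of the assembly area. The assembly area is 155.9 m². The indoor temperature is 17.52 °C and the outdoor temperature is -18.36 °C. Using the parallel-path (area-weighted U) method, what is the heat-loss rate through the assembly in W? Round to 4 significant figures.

U_eff = 0.745/4.072 + 0.255/1.408 = 0.18296 + 0.18111 = 0.36406
R_eff = 1/U_eff = 2.7468 m²·K/W
Q = 155.9 × (17.52 − (-18.36)) / 2.7468 = 2036.5 W

2036 W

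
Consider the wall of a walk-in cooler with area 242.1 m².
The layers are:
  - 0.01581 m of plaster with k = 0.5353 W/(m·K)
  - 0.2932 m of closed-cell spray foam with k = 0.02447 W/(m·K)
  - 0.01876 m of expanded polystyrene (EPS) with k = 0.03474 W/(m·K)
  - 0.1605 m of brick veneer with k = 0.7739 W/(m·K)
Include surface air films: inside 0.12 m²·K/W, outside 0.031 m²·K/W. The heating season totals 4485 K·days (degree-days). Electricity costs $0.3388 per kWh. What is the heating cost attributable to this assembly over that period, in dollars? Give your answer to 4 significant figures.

683.9 dollars

0.01581/0.5353 = 0.029535
0.2932/0.02447 = 11.982
0.01876/0.03474 = 0.54001
0.1605/0.7739 = 0.20739
R_total = 0.12 + 0.029535 + 11.982 + 0.54001 + 0.20739 + 0.031 = 12.91 m²·K/W
E = A × HDD × 24 / R / 1000 = 242.1 × 4485 × 24 / 12.91 / 1000 = 2018.6 kWh
Cost = 2018.6 × 0.3388 = $683.89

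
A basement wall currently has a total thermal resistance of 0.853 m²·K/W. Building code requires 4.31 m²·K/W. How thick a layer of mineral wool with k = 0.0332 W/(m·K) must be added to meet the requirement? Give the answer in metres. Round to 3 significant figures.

0.115 m

ΔR = 4.31 − 0.853 = 3.457 m²·K/W
L = ΔR × k = 3.457 × 0.0332 = 0.1148 m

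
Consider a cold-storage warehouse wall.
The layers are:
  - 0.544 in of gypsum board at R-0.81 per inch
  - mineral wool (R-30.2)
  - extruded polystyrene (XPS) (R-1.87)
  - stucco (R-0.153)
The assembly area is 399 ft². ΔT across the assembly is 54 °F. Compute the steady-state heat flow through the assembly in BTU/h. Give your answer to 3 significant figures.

660 BTU/h

0.544 × 0.81 = 0.4406
R_total = 0.4406 + 30.2 + 1.87 + 0.153 = 32.66 ft²·°F·h/BTU
Q = A·ΔT/R = 399 × 54 / 32.66 = 659.6 BTU/h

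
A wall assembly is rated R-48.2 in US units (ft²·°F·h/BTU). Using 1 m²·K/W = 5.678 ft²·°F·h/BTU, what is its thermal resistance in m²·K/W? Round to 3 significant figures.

R_SI = 48.2/5.678 = 8.489

8.49 m²·K/W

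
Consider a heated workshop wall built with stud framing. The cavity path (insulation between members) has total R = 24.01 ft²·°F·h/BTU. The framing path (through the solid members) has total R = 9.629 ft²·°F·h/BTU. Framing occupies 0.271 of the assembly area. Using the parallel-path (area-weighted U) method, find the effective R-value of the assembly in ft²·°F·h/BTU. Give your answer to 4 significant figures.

17.09 ft²·°F·h/BTU

U_eff = 0.729/24.01 + 0.271/9.629 = 0.030362 + 0.028144 = 0.058506
R_eff = 1/U_eff = 17.092 ft²·°F·h/BTU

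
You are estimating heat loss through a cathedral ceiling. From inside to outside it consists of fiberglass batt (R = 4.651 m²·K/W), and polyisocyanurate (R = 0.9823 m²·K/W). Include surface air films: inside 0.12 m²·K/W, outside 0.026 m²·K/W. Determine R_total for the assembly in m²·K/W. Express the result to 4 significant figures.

5.779 m²·K/W

R_total = 0.12 + 4.651 + 0.9823 + 0.026 = 5.7793 m²·K/W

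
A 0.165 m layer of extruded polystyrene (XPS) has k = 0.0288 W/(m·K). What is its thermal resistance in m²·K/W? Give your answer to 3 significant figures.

R = L/k = 0.165/0.0288 = 5.729 m²·K/W

5.73 m²·K/W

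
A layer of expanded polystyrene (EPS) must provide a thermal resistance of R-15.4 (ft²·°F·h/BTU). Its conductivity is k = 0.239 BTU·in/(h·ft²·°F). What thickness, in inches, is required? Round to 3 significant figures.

L = R × k = 15.4 × 0.239 = 3.681 in

3.68 in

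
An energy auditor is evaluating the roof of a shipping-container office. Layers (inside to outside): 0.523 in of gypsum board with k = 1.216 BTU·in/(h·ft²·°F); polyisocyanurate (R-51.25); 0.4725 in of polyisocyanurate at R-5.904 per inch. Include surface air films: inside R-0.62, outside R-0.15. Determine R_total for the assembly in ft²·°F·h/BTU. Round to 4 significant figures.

0.523/1.216 = 0.4301
0.4725 × 5.904 = 2.7896
R_total = 0.62 + 0.4301 + 51.25 + 2.7896 + 0.15 = 55.24 ft²·°F·h/BTU

55.24 ft²·°F·h/BTU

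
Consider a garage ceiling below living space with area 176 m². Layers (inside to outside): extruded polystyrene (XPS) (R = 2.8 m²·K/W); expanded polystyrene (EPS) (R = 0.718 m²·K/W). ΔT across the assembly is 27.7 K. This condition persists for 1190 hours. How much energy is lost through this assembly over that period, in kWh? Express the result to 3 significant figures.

1650 kWh

R_total = 2.8 + 0.718 = 3.518 m²·K/W
Q = 176 × 27.7 / 3.518 = 1386 W
E = 1386 W × 1190 h / 1000 = 1649 kWh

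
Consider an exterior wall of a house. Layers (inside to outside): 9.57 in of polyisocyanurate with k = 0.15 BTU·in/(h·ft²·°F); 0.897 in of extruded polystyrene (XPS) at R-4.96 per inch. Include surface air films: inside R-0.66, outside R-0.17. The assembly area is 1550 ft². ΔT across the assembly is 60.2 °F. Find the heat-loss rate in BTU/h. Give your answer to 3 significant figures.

1350 BTU/h

9.57/0.15 = 63.8
0.897 × 4.96 = 4.449
R_total = 0.66 + 63.8 + 4.449 + 0.17 = 69.08 ft²·°F·h/BTU
Q = A·ΔT/R = 1550 × 60.2 / 69.08 = 1351 BTU/h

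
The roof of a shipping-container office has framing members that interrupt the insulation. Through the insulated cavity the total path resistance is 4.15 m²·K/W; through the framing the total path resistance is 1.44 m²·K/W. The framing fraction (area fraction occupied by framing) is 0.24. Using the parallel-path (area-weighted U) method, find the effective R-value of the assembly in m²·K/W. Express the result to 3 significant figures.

2.86 m²·K/W

U_eff = 0.76/4.15 + 0.24/1.44 = 0.1831 + 0.1667 = 0.3498
R_eff = 1/U_eff = 2.859 m²·K/W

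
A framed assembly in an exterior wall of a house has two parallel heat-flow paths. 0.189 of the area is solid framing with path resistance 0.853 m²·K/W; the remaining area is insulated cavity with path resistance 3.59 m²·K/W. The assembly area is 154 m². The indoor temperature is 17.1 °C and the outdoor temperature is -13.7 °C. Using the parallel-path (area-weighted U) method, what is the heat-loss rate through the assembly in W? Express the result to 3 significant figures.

2120 W

U_eff = 0.811/3.59 + 0.189/0.853 = 0.2259 + 0.2216 = 0.4475
R_eff = 1/U_eff = 2.235 m²·K/W
Q = 154 × (17.1 − (-13.7)) / 2.235 = 2122 W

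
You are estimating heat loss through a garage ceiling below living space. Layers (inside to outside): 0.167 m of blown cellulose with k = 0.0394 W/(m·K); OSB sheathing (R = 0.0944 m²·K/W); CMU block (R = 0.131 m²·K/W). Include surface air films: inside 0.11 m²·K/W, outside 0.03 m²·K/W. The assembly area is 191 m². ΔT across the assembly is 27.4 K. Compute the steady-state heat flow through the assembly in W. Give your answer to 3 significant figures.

0.167/0.0394 = 4.239
R_total = 0.11 + 4.239 + 0.0944 + 0.131 + 0.03 = 4.604 m²·K/W
Q = A·ΔT/R = 191 × 27.4 / 4.604 = 1137 W

1140 W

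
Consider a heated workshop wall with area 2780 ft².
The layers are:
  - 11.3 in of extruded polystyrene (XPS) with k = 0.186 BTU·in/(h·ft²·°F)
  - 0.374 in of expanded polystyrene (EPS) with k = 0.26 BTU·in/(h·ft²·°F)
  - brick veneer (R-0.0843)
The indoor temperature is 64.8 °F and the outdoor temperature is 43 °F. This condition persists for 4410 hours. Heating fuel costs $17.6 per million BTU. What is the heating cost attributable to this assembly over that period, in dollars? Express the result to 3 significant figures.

75.5 dollars

11.3/0.186 = 60.75
0.374/0.26 = 1.438
R_total = 60.75 + 1.438 + 0.0843 = 62.28 ft²·°F·h/BTU
Q = 2780 × (64.8 − 43) / 62.28 = 973.2 BTU/h
E = 973.2 × 4410 = 4292000 BTU
Cost = 4292000/10⁶ × 17.6 = $75.53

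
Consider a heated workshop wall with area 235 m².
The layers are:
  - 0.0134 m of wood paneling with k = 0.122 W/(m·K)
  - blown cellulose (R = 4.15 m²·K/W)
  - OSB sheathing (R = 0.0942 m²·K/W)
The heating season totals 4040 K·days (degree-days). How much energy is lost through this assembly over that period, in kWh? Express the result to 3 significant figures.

5230 kWh

0.0134/0.122 = 0.1098
R_total = 0.1098 + 4.15 + 0.0942 = 4.354 m²·K/W
E = A × HDD × 24 / R / 1000 = 235 × 4040 × 24 / 4.354 / 1000 = 5233 kWh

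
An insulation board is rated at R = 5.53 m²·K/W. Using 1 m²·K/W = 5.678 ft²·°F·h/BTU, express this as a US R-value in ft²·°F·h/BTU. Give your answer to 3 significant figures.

R_US = 5.53 × 5.678 = 31.4

31.4 ft²·°F·h/BTU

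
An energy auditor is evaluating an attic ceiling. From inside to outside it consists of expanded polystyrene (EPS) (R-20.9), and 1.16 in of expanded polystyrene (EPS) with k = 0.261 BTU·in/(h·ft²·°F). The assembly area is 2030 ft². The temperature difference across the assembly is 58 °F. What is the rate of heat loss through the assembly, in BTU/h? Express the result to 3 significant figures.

4650 BTU/h

1.16/0.261 = 4.444
R_total = 20.9 + 4.444 = 25.34 ft²·°F·h/BTU
Q = A·ΔT/R = 2030 × 58 / 25.34 = 4646 BTU/h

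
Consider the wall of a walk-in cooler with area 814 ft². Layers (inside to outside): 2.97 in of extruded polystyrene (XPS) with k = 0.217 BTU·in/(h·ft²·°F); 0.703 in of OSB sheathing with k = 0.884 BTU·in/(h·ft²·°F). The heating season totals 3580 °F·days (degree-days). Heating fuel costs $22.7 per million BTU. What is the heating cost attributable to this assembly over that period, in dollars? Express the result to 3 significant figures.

110 dollars

2.97/0.217 = 13.69
0.703/0.884 = 0.7952
R_total = 13.69 + 0.7952 = 14.48 ft²·°F·h/BTU
E = A × HDD × 24 / R = 814 × 3580 × 24 / 14.48 = 4829000 BTU
Cost = 4829000/10⁶ × 22.7 = $109.6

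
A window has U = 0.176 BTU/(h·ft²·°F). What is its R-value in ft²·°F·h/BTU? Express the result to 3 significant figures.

R = 1/U = 1/0.176 = 5.682

5.68 ft²·°F·h/BTU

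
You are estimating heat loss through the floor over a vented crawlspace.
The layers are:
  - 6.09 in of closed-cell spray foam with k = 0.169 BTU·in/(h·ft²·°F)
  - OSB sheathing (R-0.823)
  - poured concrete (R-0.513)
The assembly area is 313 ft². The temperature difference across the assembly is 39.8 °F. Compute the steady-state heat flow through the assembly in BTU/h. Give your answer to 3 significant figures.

333 BTU/h

6.09/0.169 = 36.04
R_total = 36.04 + 0.823 + 0.513 = 37.37 ft²·°F·h/BTU
Q = A·ΔT/R = 313 × 39.8 / 37.37 = 333.3 BTU/h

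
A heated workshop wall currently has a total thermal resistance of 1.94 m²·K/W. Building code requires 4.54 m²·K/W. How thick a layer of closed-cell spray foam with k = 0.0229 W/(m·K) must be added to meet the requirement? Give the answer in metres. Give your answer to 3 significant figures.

0.0595 m

ΔR = 4.54 − 1.94 = 2.6 m²·K/W
L = ΔR × k = 2.6 × 0.0229 = 0.05954 m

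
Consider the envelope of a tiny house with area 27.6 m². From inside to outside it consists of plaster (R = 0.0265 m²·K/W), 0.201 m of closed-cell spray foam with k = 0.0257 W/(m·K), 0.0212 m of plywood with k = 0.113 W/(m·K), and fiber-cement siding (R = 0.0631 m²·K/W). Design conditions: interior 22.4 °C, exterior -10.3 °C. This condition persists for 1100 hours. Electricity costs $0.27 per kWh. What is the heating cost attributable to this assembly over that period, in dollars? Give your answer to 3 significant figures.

33.1 dollars

0.201/0.0257 = 7.821
0.0212/0.113 = 0.1876
R_total = 0.0265 + 7.821 + 0.1876 + 0.0631 = 8.098 m²·K/W
Q = 27.6 × (22.4 − (-10.3)) / 8.098 = 111.4 W
E = 111.4 W × 1100 h / 1000 = 122.6 kWh
Cost = 122.6 × 0.27 = $33.1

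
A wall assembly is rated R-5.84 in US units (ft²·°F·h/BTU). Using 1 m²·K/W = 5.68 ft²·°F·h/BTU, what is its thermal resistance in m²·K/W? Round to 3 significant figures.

R_SI = 5.84/5.68 = 1.028

1.03 m²·K/W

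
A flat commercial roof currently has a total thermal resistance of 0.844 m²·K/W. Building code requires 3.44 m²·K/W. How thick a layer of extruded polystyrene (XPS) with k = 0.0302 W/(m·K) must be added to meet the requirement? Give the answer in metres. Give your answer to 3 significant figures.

ΔR = 3.44 − 0.844 = 2.596 m²·K/W
L = ΔR × k = 2.596 × 0.0302 = 0.0784 m

0.0784 m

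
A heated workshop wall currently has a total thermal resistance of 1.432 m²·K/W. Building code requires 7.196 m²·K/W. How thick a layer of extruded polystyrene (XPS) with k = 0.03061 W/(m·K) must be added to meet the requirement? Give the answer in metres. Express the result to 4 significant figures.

0.1764 m

ΔR = 7.196 − 1.432 = 5.764 m²·K/W
L = ΔR × k = 5.764 × 0.03061 = 0.17644 m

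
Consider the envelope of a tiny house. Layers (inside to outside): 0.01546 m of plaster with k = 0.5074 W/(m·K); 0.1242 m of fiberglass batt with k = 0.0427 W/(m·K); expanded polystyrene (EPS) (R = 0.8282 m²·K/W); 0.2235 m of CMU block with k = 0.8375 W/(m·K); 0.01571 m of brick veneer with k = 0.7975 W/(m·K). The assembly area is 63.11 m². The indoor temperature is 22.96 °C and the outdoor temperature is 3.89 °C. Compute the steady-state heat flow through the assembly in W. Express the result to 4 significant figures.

0.01546/0.5074 = 0.030469
0.1242/0.0427 = 2.9087
0.2235/0.8375 = 0.26687
0.01571/0.7975 = 0.019699
R_total = 0.030469 + 2.9087 + 0.8282 + 0.26687 + 0.019699 = 4.0539 m²·K/W
Q = A·ΔT/R = 63.11 × (22.96 − 3.89) / 4.0539 = 296.88 W

296.9 W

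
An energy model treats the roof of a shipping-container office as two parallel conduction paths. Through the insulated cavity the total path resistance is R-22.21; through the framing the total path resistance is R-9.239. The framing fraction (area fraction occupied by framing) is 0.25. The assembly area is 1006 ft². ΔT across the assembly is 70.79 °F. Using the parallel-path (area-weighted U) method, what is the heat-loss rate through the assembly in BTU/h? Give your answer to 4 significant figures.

4332 BTU/h

U_eff = 0.75/22.21 + 0.25/9.239 = 0.033769 + 0.027059 = 0.060828
R_eff = 1/U_eff = 16.44 ft²·°F·h/BTU
Q = 1006 × 70.79 / 16.44 = 4331.8 BTU/h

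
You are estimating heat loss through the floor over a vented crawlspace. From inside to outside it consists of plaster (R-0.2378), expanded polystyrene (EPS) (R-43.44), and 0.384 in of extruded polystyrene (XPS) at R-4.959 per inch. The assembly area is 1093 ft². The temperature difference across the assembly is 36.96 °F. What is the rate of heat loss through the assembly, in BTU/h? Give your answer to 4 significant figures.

0.384 × 4.959 = 1.9043
R_total = 0.2378 + 43.44 + 1.9043 = 45.582 ft²·°F·h/BTU
Q = A·ΔT/R = 1093 × 36.96 / 45.582 = 886.25 BTU/h

886.3 BTU/h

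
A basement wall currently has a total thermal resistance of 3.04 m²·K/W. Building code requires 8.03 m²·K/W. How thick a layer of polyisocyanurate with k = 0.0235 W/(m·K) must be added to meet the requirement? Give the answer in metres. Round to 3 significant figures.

ΔR = 8.03 − 3.04 = 4.99 m²·K/W
L = ΔR × k = 4.99 × 0.0235 = 0.1173 m

0.117 m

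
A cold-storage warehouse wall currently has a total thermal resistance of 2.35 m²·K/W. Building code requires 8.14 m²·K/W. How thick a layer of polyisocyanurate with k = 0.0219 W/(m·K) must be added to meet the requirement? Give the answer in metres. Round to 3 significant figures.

0.127 m

ΔR = 8.14 − 2.35 = 5.79 m²·K/W
L = ΔR × k = 5.79 × 0.0219 = 0.1268 m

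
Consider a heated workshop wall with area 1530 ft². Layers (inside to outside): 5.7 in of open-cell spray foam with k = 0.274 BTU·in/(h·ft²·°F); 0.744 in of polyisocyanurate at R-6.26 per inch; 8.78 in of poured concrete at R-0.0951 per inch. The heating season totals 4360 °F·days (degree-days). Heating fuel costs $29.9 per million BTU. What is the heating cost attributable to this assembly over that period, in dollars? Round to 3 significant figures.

5.7/0.274 = 20.8
0.744 × 6.26 = 4.657
8.78 × 0.0951 = 0.835
R_total = 20.8 + 4.657 + 0.835 = 26.3 ft²·°F·h/BTU
E = A × HDD × 24 / R = 1530 × 4360 × 24 / 26.3 = 6089000 BTU
Cost = 6089000/10⁶ × 29.9 = $182

182 dollars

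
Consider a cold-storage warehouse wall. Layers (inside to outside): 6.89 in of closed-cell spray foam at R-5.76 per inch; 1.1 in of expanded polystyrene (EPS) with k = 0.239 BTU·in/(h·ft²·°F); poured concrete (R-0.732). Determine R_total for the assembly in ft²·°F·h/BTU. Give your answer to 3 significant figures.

6.89 × 5.76 = 39.69
1.1/0.239 = 4.603
R_total = 39.69 + 4.603 + 0.732 = 45.02 ft²·°F·h/BTU

45.0 ft²·°F·h/BTU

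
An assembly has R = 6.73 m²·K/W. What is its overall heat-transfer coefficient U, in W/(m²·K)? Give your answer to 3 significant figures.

0.149 W/(m²·K)

U = 1/R = 1/6.73 = 0.1486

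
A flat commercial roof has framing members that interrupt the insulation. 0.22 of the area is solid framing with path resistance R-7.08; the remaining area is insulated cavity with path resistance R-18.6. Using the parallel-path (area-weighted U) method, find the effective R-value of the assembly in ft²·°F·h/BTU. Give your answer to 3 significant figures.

13.7 ft²·°F·h/BTU

U_eff = 0.78/18.6 + 0.22/7.08 = 0.04194 + 0.03107 = 0.07301
R_eff = 1/U_eff = 13.7 ft²·°F·h/BTU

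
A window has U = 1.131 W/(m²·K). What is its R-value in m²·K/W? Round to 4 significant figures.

0.8842 m²·K/W

R = 1/U = 1/1.131 = 0.88417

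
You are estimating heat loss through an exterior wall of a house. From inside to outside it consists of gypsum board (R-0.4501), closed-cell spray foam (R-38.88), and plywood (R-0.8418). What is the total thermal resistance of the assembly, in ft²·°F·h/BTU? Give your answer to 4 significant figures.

R_total = 0.4501 + 38.88 + 0.8418 = 40.172 ft²·°F·h/BTU

40.17 ft²·°F·h/BTU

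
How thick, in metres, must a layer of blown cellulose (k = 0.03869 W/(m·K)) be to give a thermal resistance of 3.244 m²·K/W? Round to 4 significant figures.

0.1255 m

L = R·k = 3.244 × 0.03869 = 0.12551 m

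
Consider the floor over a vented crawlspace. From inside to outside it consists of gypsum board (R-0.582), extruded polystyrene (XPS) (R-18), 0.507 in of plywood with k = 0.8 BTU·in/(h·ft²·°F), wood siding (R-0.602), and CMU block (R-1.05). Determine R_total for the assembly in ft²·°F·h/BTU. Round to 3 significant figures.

0.507/0.8 = 0.6337
R_total = 0.582 + 18 + 0.6337 + 0.602 + 1.05 = 20.87 ft²·°F·h/BTU

20.9 ft²·°F·h/BTU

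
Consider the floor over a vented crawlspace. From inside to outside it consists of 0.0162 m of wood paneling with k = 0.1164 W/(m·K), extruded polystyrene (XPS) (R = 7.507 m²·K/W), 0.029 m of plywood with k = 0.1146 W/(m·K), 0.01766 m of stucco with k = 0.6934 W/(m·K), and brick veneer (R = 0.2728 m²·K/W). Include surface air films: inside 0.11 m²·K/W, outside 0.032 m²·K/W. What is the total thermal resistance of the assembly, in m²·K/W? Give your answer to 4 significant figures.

8.339 m²·K/W

0.0162/0.1164 = 0.13918
0.029/0.1146 = 0.25305
0.01766/0.6934 = 0.025469
R_total = 0.11 + 0.13918 + 7.507 + 0.25305 + 0.025469 + 0.2728 + 0.032 = 8.3395 m²·K/W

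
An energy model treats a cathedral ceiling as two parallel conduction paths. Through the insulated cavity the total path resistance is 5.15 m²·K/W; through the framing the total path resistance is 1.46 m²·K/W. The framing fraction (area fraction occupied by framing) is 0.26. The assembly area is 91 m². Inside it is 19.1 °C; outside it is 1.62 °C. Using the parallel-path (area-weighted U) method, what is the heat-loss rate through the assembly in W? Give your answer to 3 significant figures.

512 W

U_eff = 0.74/5.15 + 0.26/1.46 = 0.1437 + 0.1781 = 0.3218
R_eff = 1/U_eff = 3.108 m²·K/W
Q = 91 × (19.1 − 1.62) / 3.108 = 511.8 W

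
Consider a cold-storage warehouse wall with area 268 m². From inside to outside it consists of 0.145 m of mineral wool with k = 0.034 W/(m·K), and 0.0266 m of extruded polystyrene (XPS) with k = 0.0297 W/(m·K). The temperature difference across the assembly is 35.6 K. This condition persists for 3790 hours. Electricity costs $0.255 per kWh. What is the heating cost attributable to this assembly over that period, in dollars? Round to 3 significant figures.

1790 dollars

0.145/0.034 = 4.265
0.0266/0.0297 = 0.8956
R_total = 4.265 + 0.8956 = 5.16 m²·K/W
Q = 268 × 35.6 / 5.16 = 1849 W
E = 1849 W × 3790 h / 1000 = 7007 kWh
Cost = 7007 × 0.255 = $1787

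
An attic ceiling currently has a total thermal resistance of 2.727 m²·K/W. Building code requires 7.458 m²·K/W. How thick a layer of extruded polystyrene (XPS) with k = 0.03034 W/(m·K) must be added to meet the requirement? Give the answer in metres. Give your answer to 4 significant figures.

ΔR = 7.458 − 2.727 = 4.731 m²·K/W
L = ΔR × k = 4.731 × 0.03034 = 0.14354 m

0.1435 m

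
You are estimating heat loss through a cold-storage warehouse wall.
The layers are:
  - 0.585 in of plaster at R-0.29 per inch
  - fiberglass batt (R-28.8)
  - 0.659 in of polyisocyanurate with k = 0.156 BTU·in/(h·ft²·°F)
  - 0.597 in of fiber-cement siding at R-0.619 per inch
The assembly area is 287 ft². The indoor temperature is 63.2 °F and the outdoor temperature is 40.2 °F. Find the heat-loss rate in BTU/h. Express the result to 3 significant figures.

0.585 × 0.29 = 0.1696
0.659/0.156 = 4.224
0.597 × 0.619 = 0.3695
R_total = 0.1696 + 28.8 + 4.224 + 0.3695 = 33.56 ft²·°F·h/BTU
Q = A·ΔT/R = 287 × (63.2 − 40.2) / 33.56 = 196.7 BTU/h

197 BTU/h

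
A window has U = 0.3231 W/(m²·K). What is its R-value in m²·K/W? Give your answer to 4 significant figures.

3.095 m²·K/W

R = 1/U = 1/0.3231 = 3.095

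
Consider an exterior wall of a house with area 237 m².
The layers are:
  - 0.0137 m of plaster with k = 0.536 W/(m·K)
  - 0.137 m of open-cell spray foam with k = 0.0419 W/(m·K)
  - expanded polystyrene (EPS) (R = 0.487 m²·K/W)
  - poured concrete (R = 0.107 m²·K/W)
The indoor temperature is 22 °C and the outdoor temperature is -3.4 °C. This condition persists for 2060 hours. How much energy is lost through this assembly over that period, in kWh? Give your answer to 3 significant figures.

0.0137/0.536 = 0.02556
0.137/0.0419 = 3.27
R_total = 0.02556 + 3.27 + 0.487 + 0.107 = 3.889 m²·K/W
Q = 237 × (22 − (-3.4)) / 3.889 = 1548 W
E = 1548 W × 2060 h / 1000 = 3188 kWh

3190 kWh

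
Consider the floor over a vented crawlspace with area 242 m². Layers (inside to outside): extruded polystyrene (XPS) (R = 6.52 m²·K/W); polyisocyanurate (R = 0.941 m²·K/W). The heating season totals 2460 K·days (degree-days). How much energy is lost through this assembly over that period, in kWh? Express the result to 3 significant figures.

1910 kWh

R_total = 6.52 + 0.941 = 7.461 m²·K/W
E = A × HDD × 24 / R / 1000 = 242 × 2460 × 24 / 7.461 / 1000 = 1915 kWh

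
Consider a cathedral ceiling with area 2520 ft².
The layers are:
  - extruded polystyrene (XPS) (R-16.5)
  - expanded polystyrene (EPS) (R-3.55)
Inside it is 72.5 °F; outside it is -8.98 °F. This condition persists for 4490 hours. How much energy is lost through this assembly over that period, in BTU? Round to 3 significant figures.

46000000 BTU

R_total = 16.5 + 3.55 = 20.05 ft²·°F·h/BTU
Q = 2520 × (72.5 − (-8.98)) / 20.05 = 10240 BTU/h
E = 10240 × 4490 = 45980000 BTU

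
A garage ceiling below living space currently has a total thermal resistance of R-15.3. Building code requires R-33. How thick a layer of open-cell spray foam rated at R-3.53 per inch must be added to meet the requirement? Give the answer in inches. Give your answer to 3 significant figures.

ΔR = 33 − 15.3 = 17.7 ft²·°F·h/BTU
L = ΔR / (R/in) = 17.7/3.53 = 5.014 in

5.01 in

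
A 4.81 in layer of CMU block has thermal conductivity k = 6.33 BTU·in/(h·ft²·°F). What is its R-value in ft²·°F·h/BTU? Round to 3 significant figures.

0.760 ft²·°F·h/BTU

R = L/k = 4.81/6.33 = 0.7599 ft²·°F·h/BTU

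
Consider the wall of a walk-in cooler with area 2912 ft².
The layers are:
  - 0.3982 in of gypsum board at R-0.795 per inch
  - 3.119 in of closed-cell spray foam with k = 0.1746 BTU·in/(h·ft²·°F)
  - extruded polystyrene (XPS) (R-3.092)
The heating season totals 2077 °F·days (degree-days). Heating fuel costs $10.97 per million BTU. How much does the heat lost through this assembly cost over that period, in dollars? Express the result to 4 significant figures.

0.3982 × 0.795 = 0.31657
3.119/0.1746 = 17.864
R_total = 0.31657 + 17.864 + 3.092 = 21.272 ft²·°F·h/BTU
E = A × HDD × 24 / R = 2912 × 2077 × 24 / 21.272 = 6823800 BTU
Cost = 6823800/10⁶ × 10.97 = $74.857

74.86 dollars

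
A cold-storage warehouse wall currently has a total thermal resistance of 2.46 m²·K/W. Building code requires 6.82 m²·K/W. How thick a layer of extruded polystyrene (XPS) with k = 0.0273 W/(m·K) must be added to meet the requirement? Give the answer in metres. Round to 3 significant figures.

0.119 m

ΔR = 6.82 − 2.46 = 4.36 m²·K/W
L = ΔR × k = 4.36 × 0.0273 = 0.119 m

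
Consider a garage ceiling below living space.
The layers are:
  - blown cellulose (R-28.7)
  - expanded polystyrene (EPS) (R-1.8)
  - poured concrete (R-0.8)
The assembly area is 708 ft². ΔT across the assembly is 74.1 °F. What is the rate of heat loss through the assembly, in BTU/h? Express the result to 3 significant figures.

R_total = 28.7 + 1.8 + 0.8 = 31.3 ft²·°F·h/BTU
Q = A·ΔT/R = 708 × 74.1 / 31.3 = 1676 BTU/h

1680 BTU/h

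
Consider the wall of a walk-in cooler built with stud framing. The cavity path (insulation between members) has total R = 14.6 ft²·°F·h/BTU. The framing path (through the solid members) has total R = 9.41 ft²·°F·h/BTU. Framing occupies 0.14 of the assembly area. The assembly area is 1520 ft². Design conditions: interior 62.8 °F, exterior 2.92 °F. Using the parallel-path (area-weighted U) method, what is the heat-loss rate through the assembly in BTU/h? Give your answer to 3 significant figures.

U_eff = 0.86/14.6 + 0.14/9.41 = 0.0589 + 0.01488 = 0.07378
R_eff = 1/U_eff = 13.55 ft²·°F·h/BTU
Q = 1520 × (62.8 − 2.92) / 13.55 = 6715 BTU/h

6720 BTU/h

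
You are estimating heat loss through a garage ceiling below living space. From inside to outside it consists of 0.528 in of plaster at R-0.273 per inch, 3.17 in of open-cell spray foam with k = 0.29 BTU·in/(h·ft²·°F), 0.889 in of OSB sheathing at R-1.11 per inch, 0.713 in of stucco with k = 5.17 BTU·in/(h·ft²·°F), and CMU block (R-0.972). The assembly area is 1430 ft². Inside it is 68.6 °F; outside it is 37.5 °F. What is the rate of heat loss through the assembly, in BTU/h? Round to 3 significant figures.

3380 BTU/h

0.528 × 0.273 = 0.1441
3.17/0.29 = 10.93
0.889 × 1.11 = 0.9868
0.713/5.17 = 0.1379
R_total = 0.1441 + 10.93 + 0.9868 + 0.1379 + 0.972 = 13.17 ft²·°F·h/BTU
Q = A·ΔT/R = 1430 × (68.6 − 37.5) / 13.17 = 3376 BTU/h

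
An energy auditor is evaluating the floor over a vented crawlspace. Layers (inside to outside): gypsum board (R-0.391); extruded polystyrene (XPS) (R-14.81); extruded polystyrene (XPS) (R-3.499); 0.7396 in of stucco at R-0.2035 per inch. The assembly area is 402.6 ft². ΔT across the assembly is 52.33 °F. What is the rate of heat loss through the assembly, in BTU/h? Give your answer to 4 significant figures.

1118 BTU/h

0.7396 × 0.2035 = 0.15051
R_total = 0.391 + 14.81 + 3.499 + 0.15051 = 18.851 ft²·°F·h/BTU
Q = A·ΔT/R = 402.6 × 52.33 / 18.851 = 1117.6 BTU/h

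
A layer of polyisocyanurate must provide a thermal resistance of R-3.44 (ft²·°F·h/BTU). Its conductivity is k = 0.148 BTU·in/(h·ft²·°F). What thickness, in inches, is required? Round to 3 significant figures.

0.509 in

L = R × k = 3.44 × 0.148 = 0.5091 in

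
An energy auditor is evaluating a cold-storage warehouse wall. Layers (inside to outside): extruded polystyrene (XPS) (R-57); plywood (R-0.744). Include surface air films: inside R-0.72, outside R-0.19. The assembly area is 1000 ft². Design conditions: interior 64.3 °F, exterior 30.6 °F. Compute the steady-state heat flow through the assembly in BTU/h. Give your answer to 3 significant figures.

575 BTU/h

R_total = 0.72 + 57 + 0.744 + 0.19 = 58.65 ft²·°F·h/BTU
Q = A·ΔT/R = 1000 × (64.3 − 30.6) / 58.65 = 574.6 BTU/h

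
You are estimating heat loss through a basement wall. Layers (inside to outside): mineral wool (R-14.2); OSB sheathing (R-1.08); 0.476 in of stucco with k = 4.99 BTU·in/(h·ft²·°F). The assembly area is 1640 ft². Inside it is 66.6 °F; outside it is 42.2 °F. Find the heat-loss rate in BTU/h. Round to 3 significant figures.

0.476/4.99 = 0.09539
R_total = 14.2 + 1.08 + 0.09539 = 15.38 ft²·°F·h/BTU
Q = A·ΔT/R = 1640 × (66.6 − 42.2) / 15.38 = 2603 BTU/h

2600 BTU/h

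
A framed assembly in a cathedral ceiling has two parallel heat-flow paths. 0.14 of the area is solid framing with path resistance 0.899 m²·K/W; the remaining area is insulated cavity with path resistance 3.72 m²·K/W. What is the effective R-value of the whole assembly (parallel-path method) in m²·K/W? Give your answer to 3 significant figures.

2.58 m²·K/W

U_eff = 0.86/3.72 + 0.14/0.899 = 0.2312 + 0.1557 = 0.3869
R_eff = 1/U_eff = 2.585 m²·K/W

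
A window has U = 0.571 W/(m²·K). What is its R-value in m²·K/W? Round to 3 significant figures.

1.75 m²·K/W

R = 1/U = 1/0.571 = 1.751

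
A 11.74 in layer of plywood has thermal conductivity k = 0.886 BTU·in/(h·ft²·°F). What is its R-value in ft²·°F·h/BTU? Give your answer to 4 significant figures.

13.25 ft²·°F·h/BTU

R = L/k = 11.74/0.886 = 13.251 ft²·°F·h/BTU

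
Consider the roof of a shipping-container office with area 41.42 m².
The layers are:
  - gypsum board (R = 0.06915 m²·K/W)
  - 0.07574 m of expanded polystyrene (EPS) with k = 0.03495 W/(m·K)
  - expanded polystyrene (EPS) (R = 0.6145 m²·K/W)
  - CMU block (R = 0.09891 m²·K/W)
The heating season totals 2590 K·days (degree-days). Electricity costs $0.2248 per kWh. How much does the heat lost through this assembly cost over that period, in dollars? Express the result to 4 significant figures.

0.07574/0.03495 = 2.1671
R_total = 0.06915 + 2.1671 + 0.6145 + 0.09891 = 2.9497 m²·K/W
E = A × HDD × 24 / R / 1000 = 41.42 × 2590 × 24 / 2.9497 / 1000 = 872.87 kWh
Cost = 872.87 × 0.2248 = $196.22

196.2 dollars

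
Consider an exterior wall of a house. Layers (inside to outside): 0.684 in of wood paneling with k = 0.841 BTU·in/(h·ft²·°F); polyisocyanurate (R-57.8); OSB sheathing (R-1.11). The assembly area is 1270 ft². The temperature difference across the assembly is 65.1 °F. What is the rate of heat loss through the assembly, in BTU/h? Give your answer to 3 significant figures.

1380 BTU/h

0.684/0.841 = 0.8133
R_total = 0.8133 + 57.8 + 1.11 = 59.72 ft²·°F·h/BTU
Q = A·ΔT/R = 1270 × 65.1 / 59.72 = 1384 BTU/h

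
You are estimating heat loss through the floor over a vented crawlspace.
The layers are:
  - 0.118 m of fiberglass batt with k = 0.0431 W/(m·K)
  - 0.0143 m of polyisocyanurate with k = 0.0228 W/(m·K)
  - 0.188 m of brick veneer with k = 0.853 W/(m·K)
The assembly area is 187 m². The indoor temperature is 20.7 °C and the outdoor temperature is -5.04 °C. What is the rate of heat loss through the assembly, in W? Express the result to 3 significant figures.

1340 W

0.118/0.0431 = 2.738
0.0143/0.0228 = 0.6272
0.188/0.853 = 0.2204
R_total = 2.738 + 0.6272 + 0.2204 = 3.585 m²·K/W
Q = A·ΔT/R = 187 × (20.7 − (-5.04)) / 3.585 = 1342 W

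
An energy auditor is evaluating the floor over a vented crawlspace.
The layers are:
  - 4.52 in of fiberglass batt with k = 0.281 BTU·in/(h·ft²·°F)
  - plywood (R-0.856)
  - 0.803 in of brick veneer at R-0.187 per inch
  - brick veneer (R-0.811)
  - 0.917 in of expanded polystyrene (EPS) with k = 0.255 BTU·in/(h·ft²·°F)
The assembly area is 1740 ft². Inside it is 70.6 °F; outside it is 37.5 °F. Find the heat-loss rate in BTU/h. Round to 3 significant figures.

4.52/0.281 = 16.09
0.803 × 0.187 = 0.1502
0.917/0.255 = 3.596
R_total = 16.09 + 0.856 + 0.1502 + 0.811 + 3.596 = 21.5 ft²·°F·h/BTU
Q = A·ΔT/R = 1740 × (70.6 − 37.5) / 21.5 = 2679 BTU/h

2680 BTU/h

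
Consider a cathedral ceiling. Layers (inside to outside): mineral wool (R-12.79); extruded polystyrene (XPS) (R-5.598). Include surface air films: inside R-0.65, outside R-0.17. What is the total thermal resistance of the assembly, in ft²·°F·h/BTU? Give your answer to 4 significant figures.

19.21 ft²·°F·h/BTU

R_total = 0.65 + 12.79 + 5.598 + 0.17 = 19.208 ft²·°F·h/BTU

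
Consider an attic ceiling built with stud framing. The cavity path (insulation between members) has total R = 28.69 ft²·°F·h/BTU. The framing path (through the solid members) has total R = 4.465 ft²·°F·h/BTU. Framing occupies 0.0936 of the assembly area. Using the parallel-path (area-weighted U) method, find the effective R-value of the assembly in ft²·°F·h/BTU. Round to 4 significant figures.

19.03 ft²·°F·h/BTU

U_eff = 0.9064/28.69 + 0.0936/4.465 = 0.031593 + 0.020963 = 0.052556
R_eff = 1/U_eff = 19.027 ft²·°F·h/BTU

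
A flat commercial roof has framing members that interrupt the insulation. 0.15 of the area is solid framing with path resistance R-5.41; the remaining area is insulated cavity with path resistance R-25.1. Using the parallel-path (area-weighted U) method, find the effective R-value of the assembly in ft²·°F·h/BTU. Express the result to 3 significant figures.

U_eff = 0.85/25.1 + 0.15/5.41 = 0.03386 + 0.02773 = 0.06159
R_eff = 1/U_eff = 16.24 ft²·°F·h/BTU

16.2 ft²·°F·h/BTU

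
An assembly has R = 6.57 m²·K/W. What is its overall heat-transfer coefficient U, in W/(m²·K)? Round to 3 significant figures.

0.152 W/(m²·K)

U = 1/R = 1/6.57 = 0.1522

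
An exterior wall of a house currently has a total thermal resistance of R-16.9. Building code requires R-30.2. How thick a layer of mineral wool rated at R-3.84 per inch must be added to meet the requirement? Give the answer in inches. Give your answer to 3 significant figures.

3.46 in

ΔR = 30.2 − 16.9 = 13.3 ft²·°F·h/BTU
L = ΔR / (R/in) = 13.3/3.84 = 3.464 in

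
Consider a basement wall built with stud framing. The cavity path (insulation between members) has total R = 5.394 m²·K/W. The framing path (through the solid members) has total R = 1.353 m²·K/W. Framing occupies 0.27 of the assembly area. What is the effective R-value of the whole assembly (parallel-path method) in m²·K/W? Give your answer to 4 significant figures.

2.986 m²·K/W

U_eff = 0.73/5.394 + 0.27/1.353 = 0.13534 + 0.19956 = 0.33489
R_eff = 1/U_eff = 2.986 m²·K/W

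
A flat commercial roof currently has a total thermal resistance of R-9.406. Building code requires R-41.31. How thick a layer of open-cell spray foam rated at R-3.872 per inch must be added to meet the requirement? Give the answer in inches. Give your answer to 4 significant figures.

8.240 in

ΔR = 41.31 − 9.406 = 31.904 ft²·°F·h/BTU
L = ΔR / (R/in) = 31.904/3.872 = 8.2397 in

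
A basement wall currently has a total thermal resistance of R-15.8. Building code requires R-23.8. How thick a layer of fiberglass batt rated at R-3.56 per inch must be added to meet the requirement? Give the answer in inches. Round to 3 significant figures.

ΔR = 23.8 − 15.8 = 8 ft²·°F·h/BTU
L = ΔR / (R/in) = 8/3.56 = 2.247 in

2.25 in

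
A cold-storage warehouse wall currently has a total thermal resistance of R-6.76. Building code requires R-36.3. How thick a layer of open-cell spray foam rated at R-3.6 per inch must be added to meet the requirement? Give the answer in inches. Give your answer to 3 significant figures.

8.21 in

ΔR = 36.3 − 6.76 = 29.54 ft²·°F·h/BTU
L = ΔR / (R/in) = 29.54/3.6 = 8.206 in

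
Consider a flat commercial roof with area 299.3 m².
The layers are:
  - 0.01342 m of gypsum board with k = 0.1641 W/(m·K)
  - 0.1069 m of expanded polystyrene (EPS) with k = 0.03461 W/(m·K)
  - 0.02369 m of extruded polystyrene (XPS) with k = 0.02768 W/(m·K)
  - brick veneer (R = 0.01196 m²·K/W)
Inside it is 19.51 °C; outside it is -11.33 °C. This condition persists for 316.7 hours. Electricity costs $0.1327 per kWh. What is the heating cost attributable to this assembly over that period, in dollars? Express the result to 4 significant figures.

96.06 dollars

0.01342/0.1641 = 0.081779
0.1069/0.03461 = 3.0887
0.02369/0.02768 = 0.85585
R_total = 0.081779 + 3.0887 + 0.85585 + 0.01196 = 4.0383 m²·K/W
Q = 299.3 × (19.51 − (-11.33)) / 4.0383 = 2285.7 W
E = 2285.7 W × 316.7 h / 1000 = 723.89 kWh
Cost = 723.89 × 0.1327 = $96.06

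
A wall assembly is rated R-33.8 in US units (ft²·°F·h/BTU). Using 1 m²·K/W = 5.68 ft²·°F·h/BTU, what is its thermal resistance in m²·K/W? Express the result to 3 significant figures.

R_SI = 33.8/5.68 = 5.951

5.95 m²·K/W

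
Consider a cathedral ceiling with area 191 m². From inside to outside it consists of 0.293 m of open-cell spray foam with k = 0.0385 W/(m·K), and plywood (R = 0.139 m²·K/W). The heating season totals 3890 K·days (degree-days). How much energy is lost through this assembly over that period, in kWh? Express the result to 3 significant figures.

0.293/0.0385 = 7.61
R_total = 7.61 + 0.139 = 7.749 m²·K/W
E = A × HDD × 24 / R / 1000 = 191 × 3890 × 24 / 7.749 / 1000 = 2301 kWh

2300 kWh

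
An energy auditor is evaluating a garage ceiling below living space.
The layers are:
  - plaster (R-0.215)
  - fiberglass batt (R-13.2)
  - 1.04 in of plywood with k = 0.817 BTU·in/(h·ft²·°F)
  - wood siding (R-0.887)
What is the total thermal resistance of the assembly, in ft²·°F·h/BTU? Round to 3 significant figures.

1.04/0.817 = 1.273
R_total = 0.215 + 13.2 + 1.273 + 0.887 = 15.57 ft²·°F·h/BTU

15.6 ft²·°F·h/BTU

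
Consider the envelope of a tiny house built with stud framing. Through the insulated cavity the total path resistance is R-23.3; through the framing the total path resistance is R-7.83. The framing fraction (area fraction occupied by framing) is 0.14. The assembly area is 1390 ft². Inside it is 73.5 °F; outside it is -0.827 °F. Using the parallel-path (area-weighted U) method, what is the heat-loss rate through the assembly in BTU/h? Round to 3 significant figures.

5660 BTU/h

U_eff = 0.86/23.3 + 0.14/7.83 = 0.03691 + 0.01788 = 0.05479
R_eff = 1/U_eff = 18.25 ft²·°F·h/BTU
Q = 1390 × (73.5 − (-0.827)) / 18.25 = 5661 BTU/h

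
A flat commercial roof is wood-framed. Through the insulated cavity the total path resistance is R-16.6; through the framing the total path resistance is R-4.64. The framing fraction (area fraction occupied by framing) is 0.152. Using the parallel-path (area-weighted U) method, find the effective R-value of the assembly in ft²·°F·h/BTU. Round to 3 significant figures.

11.9 ft²·°F·h/BTU

U_eff = 0.848/16.6 + 0.152/4.64 = 0.05108 + 0.03276 = 0.08384
R_eff = 1/U_eff = 11.93 ft²·°F·h/BTU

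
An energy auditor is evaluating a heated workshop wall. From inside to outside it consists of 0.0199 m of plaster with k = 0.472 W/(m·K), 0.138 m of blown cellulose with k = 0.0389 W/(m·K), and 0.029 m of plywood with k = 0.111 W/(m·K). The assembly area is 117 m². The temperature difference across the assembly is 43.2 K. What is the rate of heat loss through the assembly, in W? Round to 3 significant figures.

0.0199/0.472 = 0.04216
0.138/0.0389 = 3.548
0.029/0.111 = 0.2613
R_total = 0.04216 + 3.548 + 0.2613 = 3.851 m²·K/W
Q = A·ΔT/R = 117 × 43.2 / 3.851 = 1312 W

1310 W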